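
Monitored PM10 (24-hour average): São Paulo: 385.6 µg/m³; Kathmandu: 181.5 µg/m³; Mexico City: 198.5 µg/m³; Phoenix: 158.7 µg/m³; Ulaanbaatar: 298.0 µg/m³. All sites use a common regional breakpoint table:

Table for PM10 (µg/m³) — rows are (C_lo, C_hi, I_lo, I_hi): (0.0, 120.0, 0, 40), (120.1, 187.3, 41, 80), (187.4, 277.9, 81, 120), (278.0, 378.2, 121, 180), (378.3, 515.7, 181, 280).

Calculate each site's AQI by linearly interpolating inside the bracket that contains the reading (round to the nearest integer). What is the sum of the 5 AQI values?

São Paulo: 385.6 lies in 378.3–515.7, so I_lo=181, I_hi=280, C_lo=378.3, C_hi=515.7.
(280−181)/(515.7−378.3) × (385.6−378.3) + 181 = 99/137.4 × 7.3 + 181 ≈ 186.26 → 186.
Kathmandu: row 120.1–187.3 (AQI 41–80). (80−41)·(181.5−120.1)/(187.3−120.1) + 41 = 39·61.4/67.2 + 41 ≈ 76.63 → 77.
Mexico City: row 187.4–277.9 (AQI 81–120). (120−81)·(198.5−187.4)/(277.9−187.4) + 81 = 39·11.1/90.5 + 81 ≈ 85.78 → 86.
Phoenix: 158.7 lies in 120.1–187.3, so I_lo=41, I_hi=80, C_lo=120.1, C_hi=187.3.
(80−41)/(187.3−120.1) × (158.7−120.1) + 41 = 39/67.2 × 38.6 + 41 ≈ 63.40 → 63.
Ulaanbaatar: 298.0 ∈ [278.0, 378.2] ↔ index [121, 180].
121 + (298.0−278.0)·(180−121)/(378.2−278.0) = 121 + 20.0·59/100.2 ≈ 132.78, so AQI = 133.
AQIs: São Paulo=186, Kathmandu=77, Mexico City=86, Phoenix=63, Ulaanbaatar=133. Sum = 186 + 77 + 86 + 63 + 133 = 545.

545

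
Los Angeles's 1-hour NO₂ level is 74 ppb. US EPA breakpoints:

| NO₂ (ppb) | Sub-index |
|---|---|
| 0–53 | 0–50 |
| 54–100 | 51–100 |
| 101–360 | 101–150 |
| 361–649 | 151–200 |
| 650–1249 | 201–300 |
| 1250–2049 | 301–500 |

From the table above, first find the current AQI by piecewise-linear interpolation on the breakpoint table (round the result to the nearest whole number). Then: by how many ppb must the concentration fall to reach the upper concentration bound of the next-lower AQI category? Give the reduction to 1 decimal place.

NO₂ 74: bracket 54–100 → index 51–100; slope 49/46, offset 20.
AQI = 51 + 49/46·20 ≈ 72.30 ⇒ 72.
Current AQI 72 is in the Moderate range (51–100). The next-lower category tops out at AQI 50, whose upper concentration bound is 53 ppb.
Reduction needed = 74 − 53 = 21.0 ppb.

21.0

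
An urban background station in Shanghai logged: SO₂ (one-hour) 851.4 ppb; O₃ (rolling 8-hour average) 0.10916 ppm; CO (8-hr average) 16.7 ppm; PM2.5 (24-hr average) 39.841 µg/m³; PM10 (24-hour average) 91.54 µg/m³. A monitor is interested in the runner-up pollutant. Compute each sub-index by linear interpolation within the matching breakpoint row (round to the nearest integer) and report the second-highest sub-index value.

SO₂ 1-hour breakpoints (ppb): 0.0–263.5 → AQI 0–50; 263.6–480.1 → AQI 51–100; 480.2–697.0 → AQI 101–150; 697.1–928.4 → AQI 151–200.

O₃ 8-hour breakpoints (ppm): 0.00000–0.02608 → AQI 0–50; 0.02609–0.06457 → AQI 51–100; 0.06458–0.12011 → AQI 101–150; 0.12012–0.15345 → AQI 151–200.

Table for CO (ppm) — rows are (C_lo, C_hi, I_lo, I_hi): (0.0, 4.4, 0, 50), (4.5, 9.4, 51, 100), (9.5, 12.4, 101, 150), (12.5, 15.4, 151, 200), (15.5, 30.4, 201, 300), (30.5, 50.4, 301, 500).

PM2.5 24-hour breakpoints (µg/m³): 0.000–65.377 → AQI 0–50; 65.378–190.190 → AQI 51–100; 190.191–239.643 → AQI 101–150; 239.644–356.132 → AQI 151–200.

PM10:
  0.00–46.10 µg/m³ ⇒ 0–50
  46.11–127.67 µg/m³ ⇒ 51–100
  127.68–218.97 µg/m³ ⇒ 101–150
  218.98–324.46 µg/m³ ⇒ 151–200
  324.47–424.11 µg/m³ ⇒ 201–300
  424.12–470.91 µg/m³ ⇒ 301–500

184

SO₂: 851.4 lies in 697.1–928.4, so I_lo=151, I_hi=200, C_lo=697.1, C_hi=928.4.
(200−151)/(928.4−697.1) × (851.4−697.1) + 151 = 49/231.3 × 154.3 + 151 ≈ 183.69 → 184.
O₃: 0.10916 ∈ [0.06458, 0.12011] ↔ index [101, 150].
101 + (0.10916−0.06458)·(150−101)/(0.12011−0.06458) = 101 + 0.04458·49/0.05553 ≈ 140.34, so AQI = 140.
CO: row 15.5–30.4 (AQI 201–300). (300−201)·(16.7−15.5)/(30.4−15.5) + 201 = 99·1.2/14.9 + 201 ≈ 208.97 → 209.
PM2.5 39.841: bracket 0.000–65.377 → index 0–50; slope 50/65.377, offset 39.841.
AQI = 0 + 50/65.377·39.841 ≈ 30.47 ⇒ 30.
PM10: 91.54 lies in 46.11–127.67, so I_lo=51, I_hi=100, C_lo=46.11, C_hi=127.67.
(100−51)/(127.67−46.11) × (91.54−46.11) + 51 = 49/81.56 × 45.43 + 51 ≈ 78.29 → 78.
Sub-indices: SO₂→184, O₃→140, CO→209, PM2.5→30, PM10→78. Ranked high→low: 209, 184, 140, 78, 30. Second-highest sub-index = 184.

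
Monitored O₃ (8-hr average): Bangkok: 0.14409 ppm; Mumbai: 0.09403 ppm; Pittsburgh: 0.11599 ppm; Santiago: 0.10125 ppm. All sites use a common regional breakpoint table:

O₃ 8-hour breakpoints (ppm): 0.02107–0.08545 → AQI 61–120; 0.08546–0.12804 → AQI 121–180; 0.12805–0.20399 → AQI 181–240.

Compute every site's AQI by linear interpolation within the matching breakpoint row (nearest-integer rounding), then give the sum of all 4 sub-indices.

Bangkok: 0.14409 lies in 0.12805–0.20399, so I_lo=181, I_hi=240, C_lo=0.12805, C_hi=0.20399.
(240−181)/(0.20399−0.12805) × (0.14409−0.12805) + 181 = 59/0.07594 × 0.01604 + 181 ≈ 193.46 → 193.
Mumbai 0.09403: bracket 0.08546–0.12804 → index 121–180; slope 59/0.04258, offset 0.00857.
AQI = 121 + 59/0.04258·0.00857 ≈ 132.87 ⇒ 133.
Pittsburgh: 0.11599 ∈ [0.08546, 0.12804] ↔ index [121, 180].
121 + (0.11599−0.08546)·(180−121)/(0.12804−0.08546) = 121 + 0.03053·59/0.04258 ≈ 163.30, so AQI = 163.
Santiago: row 0.08546–0.12804 (AQI 121–180). (180−121)·(0.10125−0.08546)/(0.12804−0.08546) + 121 = 59·0.01579/0.04258 + 121 ≈ 142.88 → 143.
AQIs: Bangkok=193, Mumbai=133, Pittsburgh=163, Santiago=143. Sum = 193 + 133 + 163 + 143 = 632.

632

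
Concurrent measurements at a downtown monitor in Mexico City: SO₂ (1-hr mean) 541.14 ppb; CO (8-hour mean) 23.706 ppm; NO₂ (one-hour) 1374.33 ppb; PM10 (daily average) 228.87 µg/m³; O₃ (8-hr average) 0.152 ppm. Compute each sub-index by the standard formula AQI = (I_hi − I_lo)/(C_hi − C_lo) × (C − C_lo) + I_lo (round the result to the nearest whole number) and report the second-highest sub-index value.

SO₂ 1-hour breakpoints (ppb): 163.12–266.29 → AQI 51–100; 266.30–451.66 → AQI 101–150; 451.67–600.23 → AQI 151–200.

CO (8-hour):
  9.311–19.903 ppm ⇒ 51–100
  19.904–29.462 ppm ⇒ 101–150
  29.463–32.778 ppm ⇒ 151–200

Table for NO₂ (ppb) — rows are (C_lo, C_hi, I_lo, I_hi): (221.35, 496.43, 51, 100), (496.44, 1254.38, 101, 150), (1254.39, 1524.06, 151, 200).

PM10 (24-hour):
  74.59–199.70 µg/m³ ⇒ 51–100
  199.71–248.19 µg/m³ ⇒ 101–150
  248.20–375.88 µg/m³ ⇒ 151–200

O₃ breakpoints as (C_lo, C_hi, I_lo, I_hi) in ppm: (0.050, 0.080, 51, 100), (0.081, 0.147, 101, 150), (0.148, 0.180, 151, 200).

SO₂: row 451.67–600.23 (AQI 151–200). (200−151)·(541.14−451.67)/(600.23−451.67) + 151 = 49·89.47/148.56 + 151 ≈ 180.51 → 181.
CO: 23.706 ∈ [19.904, 29.462] ↔ index [101, 150].
101 + (23.706−19.904)·(150−101)/(29.462−19.904) = 101 + 3.802·49/9.558 ≈ 120.49, so AQI = 120.
NO₂: row 1254.39–1524.06 (AQI 151–200). (200−151)·(1374.33−1254.39)/(1524.06−1254.39) + 151 = 49·119.94/269.67 + 151 ≈ 172.79 → 173.
PM10: row 199.71–248.19 (AQI 101–150). (150−101)·(228.87−199.71)/(248.19−199.71) + 101 = 49·29.16/48.48 + 101 ≈ 130.47 → 130.
O₃: row 0.148–0.180 (AQI 151–200). (200−151)·(0.152−0.148)/(0.180−0.148) + 151 = 49·0.004/0.032 + 151 ≈ 157.13 → 157.
Sub-indices: SO₂→181, CO→120, NO₂→173, PM10→130, O₃→157. Ranked high→low: 181, 173, 157, 130, 120. Second-highest sub-index = 173.

173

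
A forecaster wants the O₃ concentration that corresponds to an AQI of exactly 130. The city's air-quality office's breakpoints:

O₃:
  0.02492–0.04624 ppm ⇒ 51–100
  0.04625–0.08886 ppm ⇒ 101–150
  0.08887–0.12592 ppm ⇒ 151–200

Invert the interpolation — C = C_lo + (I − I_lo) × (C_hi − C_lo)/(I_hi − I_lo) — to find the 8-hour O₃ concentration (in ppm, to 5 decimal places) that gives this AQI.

AQI 130 lies in the 101–150 band, which corresponds to 0.04625–0.08886 ppm.
C = 0.04625 + (130−101)×(0.08886−0.04625)/(150−101) = 0.04625 + 29×0.04261/49 ≈ 0.0714682 ppm → 0.07147 ppm to 5 dp.

0.07147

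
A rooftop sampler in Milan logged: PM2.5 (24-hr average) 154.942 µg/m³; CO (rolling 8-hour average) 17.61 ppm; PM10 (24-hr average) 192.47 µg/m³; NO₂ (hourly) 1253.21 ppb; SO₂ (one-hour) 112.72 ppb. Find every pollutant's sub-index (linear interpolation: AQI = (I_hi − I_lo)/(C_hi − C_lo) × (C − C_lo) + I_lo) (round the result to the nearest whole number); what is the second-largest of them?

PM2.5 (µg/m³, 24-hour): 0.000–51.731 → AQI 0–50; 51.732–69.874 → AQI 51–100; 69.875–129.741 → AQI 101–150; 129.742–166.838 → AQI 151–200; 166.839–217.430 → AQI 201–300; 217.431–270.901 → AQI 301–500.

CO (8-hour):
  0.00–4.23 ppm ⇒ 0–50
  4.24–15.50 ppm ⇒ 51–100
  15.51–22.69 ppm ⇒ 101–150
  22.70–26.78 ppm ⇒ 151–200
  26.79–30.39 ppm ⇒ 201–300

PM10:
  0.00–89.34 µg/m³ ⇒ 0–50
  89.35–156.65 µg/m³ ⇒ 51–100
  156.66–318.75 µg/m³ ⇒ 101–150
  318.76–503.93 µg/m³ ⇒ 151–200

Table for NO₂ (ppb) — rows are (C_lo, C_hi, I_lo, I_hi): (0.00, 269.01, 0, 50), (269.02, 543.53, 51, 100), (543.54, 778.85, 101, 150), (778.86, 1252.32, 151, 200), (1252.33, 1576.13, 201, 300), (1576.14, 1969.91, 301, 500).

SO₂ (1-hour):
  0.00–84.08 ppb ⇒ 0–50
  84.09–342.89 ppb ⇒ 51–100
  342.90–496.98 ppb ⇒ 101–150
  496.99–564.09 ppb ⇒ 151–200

PM2.5: 154.942 ∈ [129.742, 166.838] ↔ index [151, 200].
151 + (154.942−129.742)·(200−151)/(166.838−129.742) = 151 + 25.200·49/37.096 ≈ 184.29, so AQI = 184.
CO: 17.61 lies in 15.51–22.69, so I_lo=101, I_hi=150, C_lo=15.51, C_hi=22.69.
(150−101)/(22.69−15.51) × (17.61−15.51) + 101 = 49/7.18 × 2.10 + 101 ≈ 115.33 → 115.
PM10 192.47: bracket 156.66–318.75 → index 101–150; slope 49/162.09, offset 35.81.
AQI = 101 + 49/162.09·35.81 ≈ 111.83 ⇒ 112.
NO₂ 1253.21: bracket 1252.33–1576.13 → index 201–300; slope 99/323.80, offset 0.88.
AQI = 201 + 99/323.80·0.88 ≈ 201.27 ⇒ 201.
SO₂ 112.72: bracket 84.09–342.89 → index 51–100; slope 49/258.80, offset 28.63.
AQI = 51 + 49/258.80·28.63 ≈ 56.42 ⇒ 56.
Sub-indices: PM2.5→184, CO→115, PM10→112, NO₂→201, SO₂→56. Ranked high→low: 201, 184, 115, 112, 56. Second-highest sub-index = 184.

184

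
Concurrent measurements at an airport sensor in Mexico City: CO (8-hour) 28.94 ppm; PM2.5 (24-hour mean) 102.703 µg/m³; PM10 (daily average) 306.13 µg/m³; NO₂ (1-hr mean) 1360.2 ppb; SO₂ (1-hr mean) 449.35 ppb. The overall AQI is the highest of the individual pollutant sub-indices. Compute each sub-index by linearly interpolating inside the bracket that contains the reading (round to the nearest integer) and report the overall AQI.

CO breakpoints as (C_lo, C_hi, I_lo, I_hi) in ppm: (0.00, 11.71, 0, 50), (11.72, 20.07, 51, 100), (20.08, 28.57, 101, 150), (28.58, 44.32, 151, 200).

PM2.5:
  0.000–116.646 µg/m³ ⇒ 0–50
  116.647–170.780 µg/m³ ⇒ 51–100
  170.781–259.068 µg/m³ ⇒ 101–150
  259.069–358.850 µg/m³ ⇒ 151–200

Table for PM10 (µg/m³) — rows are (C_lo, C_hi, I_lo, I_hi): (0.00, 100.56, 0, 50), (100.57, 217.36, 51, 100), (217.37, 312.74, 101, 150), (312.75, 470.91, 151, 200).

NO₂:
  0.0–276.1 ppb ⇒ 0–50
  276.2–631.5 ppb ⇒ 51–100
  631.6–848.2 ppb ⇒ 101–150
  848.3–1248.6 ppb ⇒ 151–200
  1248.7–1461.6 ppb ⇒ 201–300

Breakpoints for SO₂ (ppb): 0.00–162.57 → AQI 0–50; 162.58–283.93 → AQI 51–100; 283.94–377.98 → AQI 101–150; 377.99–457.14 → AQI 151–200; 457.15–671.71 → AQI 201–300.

253

CO: 28.94 ∈ [28.58, 44.32] ↔ index [151, 200].
151 + (28.94−28.58)·(200−151)/(44.32−28.58) = 151 + 0.36·49/15.74 ≈ 152.12, so AQI = 152.
PM2.5 102.703: bracket 0.000–116.646 → index 0–50; slope 50/116.646, offset 102.703.
AQI = 0 + 50/116.646·102.703 ≈ 44.02 ⇒ 44.
PM10: 306.13 ∈ [217.37, 312.74] ↔ index [101, 150].
101 + (306.13−217.37)·(150−101)/(312.74−217.37) = 101 + 88.76·49/95.37 ≈ 146.60, so AQI = 147.
NO₂: 1360.2 ∈ [1248.7, 1461.6] ↔ index [201, 300].
201 + (1360.2−1248.7)·(300−201)/(1461.6−1248.7) = 201 + 111.5·99/212.9 ≈ 252.85, so AQI = 253.
SO₂ 449.35: bracket 377.99–457.14 → index 151–200; slope 49/79.15, offset 71.36.
AQI = 151 + 49/79.15·71.36 ≈ 195.18 ⇒ 195.
Sub-indices: CO→152, PM2.5→44, PM10→147, NO₂→253, SO₂→195. Overall AQI = max = 253; dominant pollutant is NO₂.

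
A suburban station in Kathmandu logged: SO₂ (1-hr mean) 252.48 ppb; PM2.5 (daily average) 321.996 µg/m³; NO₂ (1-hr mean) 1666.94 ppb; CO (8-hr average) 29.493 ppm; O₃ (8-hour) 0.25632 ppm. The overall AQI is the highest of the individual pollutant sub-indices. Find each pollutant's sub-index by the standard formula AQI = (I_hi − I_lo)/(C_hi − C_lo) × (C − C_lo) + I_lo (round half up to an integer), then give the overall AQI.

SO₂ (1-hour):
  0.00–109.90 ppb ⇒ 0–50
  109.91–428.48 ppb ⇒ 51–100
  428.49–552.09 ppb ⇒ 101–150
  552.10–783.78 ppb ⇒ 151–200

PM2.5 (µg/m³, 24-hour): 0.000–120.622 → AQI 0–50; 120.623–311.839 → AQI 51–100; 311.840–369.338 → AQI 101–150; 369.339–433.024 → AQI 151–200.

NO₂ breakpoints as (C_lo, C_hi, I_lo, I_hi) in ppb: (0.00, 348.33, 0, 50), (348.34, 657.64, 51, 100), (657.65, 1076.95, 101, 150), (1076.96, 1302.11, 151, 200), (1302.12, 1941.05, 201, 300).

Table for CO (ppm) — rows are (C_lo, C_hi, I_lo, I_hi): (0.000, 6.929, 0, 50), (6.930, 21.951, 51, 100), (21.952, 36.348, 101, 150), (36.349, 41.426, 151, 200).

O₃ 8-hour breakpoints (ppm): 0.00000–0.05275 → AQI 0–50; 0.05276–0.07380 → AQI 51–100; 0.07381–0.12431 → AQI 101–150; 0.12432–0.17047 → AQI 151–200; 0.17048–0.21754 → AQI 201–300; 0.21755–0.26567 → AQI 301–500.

461

SO₂: 252.48 lies in 109.91–428.48, so I_lo=51, I_hi=100, C_lo=109.91, C_hi=428.48.
(100−51)/(428.48−109.91) × (252.48−109.91) + 51 = 49/318.57 × 142.57 + 51 ≈ 72.93 → 73.
PM2.5: 321.996 lies in 311.840–369.338, so I_lo=101, I_hi=150, C_lo=311.840, C_hi=369.338.
(150−101)/(369.338−311.840) × (321.996−311.840) + 101 = 49/57.498 × 10.156 + 101 ≈ 109.65 → 110.
NO₂ 1666.94: bracket 1302.12–1941.05 → index 201–300; slope 99/638.93, offset 364.82.
AQI = 201 + 99/638.93·364.82 ≈ 257.53 ⇒ 258.
CO: row 21.952–36.348 (AQI 101–150). (150−101)·(29.493−21.952)/(36.348−21.952) + 101 = 49·7.541/14.396 + 101 ≈ 126.67 → 127.
O₃: 0.25632 ∈ [0.21755, 0.26567] ↔ index [301, 500].
301 + (0.25632−0.21755)·(500−301)/(0.26567−0.21755) = 301 + 0.03877·199/0.04812 ≈ 461.33, so AQI = 461.
Sub-indices: SO₂→73, PM2.5→110, NO₂→258, CO→127, O₃→461. Overall AQI = max = 461; dominant pollutant is O₃.
AQI 461: Hazardous.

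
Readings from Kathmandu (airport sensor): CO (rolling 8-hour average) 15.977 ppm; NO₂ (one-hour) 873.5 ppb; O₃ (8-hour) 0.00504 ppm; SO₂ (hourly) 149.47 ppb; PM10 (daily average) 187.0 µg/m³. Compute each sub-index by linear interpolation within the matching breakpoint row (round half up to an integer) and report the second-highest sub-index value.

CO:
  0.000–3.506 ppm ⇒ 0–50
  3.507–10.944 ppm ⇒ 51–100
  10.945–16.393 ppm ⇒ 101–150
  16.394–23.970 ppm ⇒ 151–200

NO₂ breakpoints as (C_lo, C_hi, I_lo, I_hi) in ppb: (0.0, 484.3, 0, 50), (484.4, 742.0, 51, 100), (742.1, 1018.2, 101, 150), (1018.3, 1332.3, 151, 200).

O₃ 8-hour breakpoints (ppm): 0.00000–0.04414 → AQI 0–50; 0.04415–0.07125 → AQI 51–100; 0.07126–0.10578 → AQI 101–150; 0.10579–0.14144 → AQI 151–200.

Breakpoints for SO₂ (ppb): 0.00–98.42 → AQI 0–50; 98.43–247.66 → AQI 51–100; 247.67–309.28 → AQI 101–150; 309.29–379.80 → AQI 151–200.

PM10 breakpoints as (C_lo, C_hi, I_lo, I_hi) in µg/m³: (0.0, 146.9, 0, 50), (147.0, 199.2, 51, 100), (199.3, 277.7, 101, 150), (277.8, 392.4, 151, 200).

124

CO: 15.977 lies in 10.945–16.393, so I_lo=101, I_hi=150, C_lo=10.945, C_hi=16.393.
(150−101)/(16.393−10.945) × (15.977−10.945) + 101 = 49/5.448 × 5.032 + 101 ≈ 146.26 → 146.
NO₂: 873.5 lies in 742.1–1018.2, so I_lo=101, I_hi=150, C_lo=742.1, C_hi=1018.2.
(150−101)/(1018.2−742.1) × (873.5−742.1) + 101 = 49/276.1 × 131.4 + 101 ≈ 124.32 → 124.
O₃ 0.00504: bracket 0.00000–0.04414 → index 0–50; slope 50/0.04414, offset 0.00504.
AQI = 0 + 50/0.04414·0.00504 ≈ 5.71 ⇒ 6.
SO₂: 149.47 lies in 98.43–247.66, so I_lo=51, I_hi=100, C_lo=98.43, C_hi=247.66.
(100−51)/(247.66−98.43) × (149.47−98.43) + 51 = 49/149.23 × 51.04 + 51 ≈ 67.76 → 68.
PM10 187.0: bracket 147.0–199.2 → index 51–100; slope 49/52.2, offset 40.0.
AQI = 51 + 49/52.2·40.0 ≈ 88.55 ⇒ 89.
Sub-indices: CO→146, NO₂→124, O₃→6, SO₂→68, PM10→89. Ranked high→low: 146, 124, 89, 68, 6. Second-highest sub-index = 124.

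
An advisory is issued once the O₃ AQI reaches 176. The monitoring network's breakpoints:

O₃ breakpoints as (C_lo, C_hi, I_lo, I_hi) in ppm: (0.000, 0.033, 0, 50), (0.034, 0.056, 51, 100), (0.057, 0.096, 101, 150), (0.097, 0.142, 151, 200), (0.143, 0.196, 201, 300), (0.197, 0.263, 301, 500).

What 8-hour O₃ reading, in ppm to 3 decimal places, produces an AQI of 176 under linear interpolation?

AQI 176 lies in the 151–200 band, which corresponds to 0.097–0.142 ppm.
C = 0.097 + (176−151)×(0.142−0.097)/(200−151) = 0.097 + 25×0.045/49 ≈ 0.11996 ppm → 0.120 ppm to 3 dp.

0.120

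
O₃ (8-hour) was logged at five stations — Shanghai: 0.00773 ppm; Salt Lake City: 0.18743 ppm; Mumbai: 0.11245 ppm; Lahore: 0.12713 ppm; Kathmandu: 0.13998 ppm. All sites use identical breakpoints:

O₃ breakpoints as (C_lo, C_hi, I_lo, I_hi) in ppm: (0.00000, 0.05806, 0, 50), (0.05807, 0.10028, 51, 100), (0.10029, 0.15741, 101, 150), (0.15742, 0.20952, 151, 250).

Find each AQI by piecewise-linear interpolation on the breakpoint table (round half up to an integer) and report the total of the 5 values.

Shanghai: 0.00773 ∈ [0.00000, 0.05806] ↔ index [0, 50].
0 + (0.00773−0.00000)·(50−0)/(0.05806−0.00000) = 0 + 0.00773·50/0.05806 ≈ 6.66, so AQI = 7.
Salt Lake City 0.18743: bracket 0.15742–0.20952 → index 151–250; slope 99/0.05210, offset 0.03001.
AQI = 151 + 99/0.05210·0.03001 ≈ 208.02 ⇒ 208.
Mumbai: row 0.10029–0.15741 (AQI 101–150). (150−101)·(0.11245−0.10029)/(0.15741−0.10029) + 101 = 49·0.01216/0.05712 + 101 ≈ 111.43 → 111.
Lahore: row 0.10029–0.15741 (AQI 101–150). (150−101)·(0.12713−0.10029)/(0.15741−0.10029) + 101 = 49·0.02684/0.05712 + 101 ≈ 124.02 → 124.
Kathmandu: 0.13998 ∈ [0.10029, 0.15741] ↔ index [101, 150].
101 + (0.13998−0.10029)·(150−101)/(0.15741−0.10029) = 101 + 0.03969·49/0.05712 ≈ 135.05, so AQI = 135.
AQIs: Shanghai=7, Salt Lake City=208, Mumbai=111, Lahore=124, Kathmandu=135. Sum = 7 + 208 + 111 + 124 + 135 = 585.

585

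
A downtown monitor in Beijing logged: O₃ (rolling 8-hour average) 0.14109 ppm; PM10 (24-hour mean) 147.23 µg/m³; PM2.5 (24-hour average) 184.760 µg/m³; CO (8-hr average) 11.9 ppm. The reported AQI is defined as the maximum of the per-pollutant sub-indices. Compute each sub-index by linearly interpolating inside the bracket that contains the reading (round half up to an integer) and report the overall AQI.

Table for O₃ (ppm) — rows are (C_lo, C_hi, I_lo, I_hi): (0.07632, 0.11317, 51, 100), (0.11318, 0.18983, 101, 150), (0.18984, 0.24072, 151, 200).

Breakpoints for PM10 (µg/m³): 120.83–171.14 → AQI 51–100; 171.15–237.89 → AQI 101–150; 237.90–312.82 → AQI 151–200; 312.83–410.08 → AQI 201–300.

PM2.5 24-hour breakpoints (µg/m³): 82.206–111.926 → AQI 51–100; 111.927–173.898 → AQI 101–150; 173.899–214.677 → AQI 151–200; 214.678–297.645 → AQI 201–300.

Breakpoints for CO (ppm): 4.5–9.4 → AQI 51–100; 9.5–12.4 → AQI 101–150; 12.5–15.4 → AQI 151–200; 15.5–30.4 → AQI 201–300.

O₃: 0.14109 ∈ [0.11318, 0.18983] ↔ index [101, 150].
101 + (0.14109−0.11318)·(150−101)/(0.18983−0.11318) = 101 + 0.02791·49/0.07665 ≈ 118.84, so AQI = 119.
PM10 147.23: bracket 120.83–171.14 → index 51–100; slope 49/50.31, offset 26.40.
AQI = 51 + 49/50.31·26.40 ≈ 76.71 ⇒ 77.
PM2.5: row 173.899–214.677 (AQI 151–200). (200−151)·(184.760−173.899)/(214.677−173.899) + 151 = 49·10.861/40.778 + 151 ≈ 164.05 → 164.
CO: 11.9 ∈ [9.5, 12.4] ↔ index [101, 150].
101 + (11.9−9.5)·(150−101)/(12.4−9.5) = 101 + 2.4·49/2.9 ≈ 141.55, so AQI = 142.
Sub-indices: O₃→119, PM10→77, PM2.5→164, CO→142. Overall AQI = max = 164; dominant pollutant is PM2.5.

164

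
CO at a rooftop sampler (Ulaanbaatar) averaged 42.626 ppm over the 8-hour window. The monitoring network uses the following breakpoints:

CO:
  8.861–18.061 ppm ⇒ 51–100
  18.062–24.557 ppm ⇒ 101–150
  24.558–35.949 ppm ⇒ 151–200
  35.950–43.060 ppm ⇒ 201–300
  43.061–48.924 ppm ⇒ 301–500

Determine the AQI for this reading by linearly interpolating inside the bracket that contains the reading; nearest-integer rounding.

294

CO: row 35.950–43.060 (AQI 201–300). (300−201)·(42.626−35.950)/(43.060−35.950) + 201 = 99·6.676/7.110 + 201 ≈ 293.96 → 294.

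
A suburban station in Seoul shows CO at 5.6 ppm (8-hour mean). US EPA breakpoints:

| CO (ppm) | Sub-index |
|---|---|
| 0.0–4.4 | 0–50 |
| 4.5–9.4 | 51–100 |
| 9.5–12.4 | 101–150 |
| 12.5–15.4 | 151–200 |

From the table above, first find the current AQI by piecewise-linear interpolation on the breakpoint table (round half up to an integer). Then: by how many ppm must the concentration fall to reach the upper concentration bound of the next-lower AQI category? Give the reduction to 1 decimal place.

1.2

CO: 5.6 ∈ [4.5, 9.4] ↔ index [51, 100].
51 + (5.6−4.5)·(100−51)/(9.4−4.5) = 51 + 1.1·49/4.9 ≈ 62.00, so AQI = 62.
Current AQI 62 is in the Moderate range (51–100). The next-lower category tops out at AQI 50, whose upper concentration bound is 4.4 ppm.
Reduction needed = 5.6 − 4.4 = 1.2 ppm.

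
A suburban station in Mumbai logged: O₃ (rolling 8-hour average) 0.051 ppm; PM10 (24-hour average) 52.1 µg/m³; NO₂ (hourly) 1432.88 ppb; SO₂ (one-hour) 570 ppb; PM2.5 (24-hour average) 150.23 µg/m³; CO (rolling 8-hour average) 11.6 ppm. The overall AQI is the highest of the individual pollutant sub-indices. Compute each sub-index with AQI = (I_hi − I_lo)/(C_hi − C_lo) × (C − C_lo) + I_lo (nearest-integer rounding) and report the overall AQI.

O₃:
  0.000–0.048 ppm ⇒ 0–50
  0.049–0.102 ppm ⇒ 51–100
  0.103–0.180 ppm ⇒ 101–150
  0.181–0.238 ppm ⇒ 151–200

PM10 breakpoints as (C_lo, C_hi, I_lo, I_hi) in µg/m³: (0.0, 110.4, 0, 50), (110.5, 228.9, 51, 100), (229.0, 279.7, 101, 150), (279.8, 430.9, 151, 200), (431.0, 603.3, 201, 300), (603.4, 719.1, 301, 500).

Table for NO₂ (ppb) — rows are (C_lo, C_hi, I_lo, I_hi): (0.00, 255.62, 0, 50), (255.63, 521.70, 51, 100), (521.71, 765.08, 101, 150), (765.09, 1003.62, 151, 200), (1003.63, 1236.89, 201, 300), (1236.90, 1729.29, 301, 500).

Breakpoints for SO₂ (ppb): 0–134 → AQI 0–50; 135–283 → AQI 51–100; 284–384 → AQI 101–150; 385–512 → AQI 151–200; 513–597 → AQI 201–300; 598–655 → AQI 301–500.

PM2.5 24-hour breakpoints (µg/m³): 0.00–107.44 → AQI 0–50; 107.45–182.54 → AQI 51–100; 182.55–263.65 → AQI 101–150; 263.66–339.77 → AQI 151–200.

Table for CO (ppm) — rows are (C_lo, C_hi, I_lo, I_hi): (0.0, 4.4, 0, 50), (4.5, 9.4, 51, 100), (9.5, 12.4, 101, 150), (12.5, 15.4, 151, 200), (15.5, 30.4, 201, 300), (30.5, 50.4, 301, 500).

380

O₃: 0.051 ∈ [0.049, 0.102] ↔ index [51, 100].
51 + (0.051−0.049)·(100−51)/(0.102−0.049) = 51 + 0.002·49/0.053 ≈ 52.85, so AQI = 53.
PM10: 52.1 lies in 0.0–110.4, so I_lo=0, I_hi=50, C_lo=0.0, C_hi=110.4.
(50−0)/(110.4−0.0) × (52.1−0.0) + 0 = 50/110.4 × 52.1 + 0 ≈ 23.60 → 24.
NO₂: 1432.88 ∈ [1236.90, 1729.29] ↔ index [301, 500].
301 + (1432.88−1236.90)·(500−301)/(1729.29−1236.90) = 301 + 195.98·199/492.39 ≈ 380.21, so AQI = 380.
SO₂: row 513–597 (AQI 201–300). (300−201)·(570−513)/(597−513) + 201 = 99·57/84 + 201 ≈ 268.18 → 268.
PM2.5 150.23: bracket 107.45–182.54 → index 51–100; slope 49/75.09, offset 42.78.
AQI = 51 + 49/75.09·42.78 ≈ 78.92 ⇒ 79.
CO 11.6: bracket 9.5–12.4 → index 101–150; slope 49/2.9, offset 2.1.
AQI = 101 + 49/2.9·2.1 ≈ 136.48 ⇒ 136.
Sub-indices: O₃→53, PM10→24, NO₂→380, SO₂→268, PM2.5→79, CO→136. Overall AQI = max = 380; dominant pollutant is NO₂.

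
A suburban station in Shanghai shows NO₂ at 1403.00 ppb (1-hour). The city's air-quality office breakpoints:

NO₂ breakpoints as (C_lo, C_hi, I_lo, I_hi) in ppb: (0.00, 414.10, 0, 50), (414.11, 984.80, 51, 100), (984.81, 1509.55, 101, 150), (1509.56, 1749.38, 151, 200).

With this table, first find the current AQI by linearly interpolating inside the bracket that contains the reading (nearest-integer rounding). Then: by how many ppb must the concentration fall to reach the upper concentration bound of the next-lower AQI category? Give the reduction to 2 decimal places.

418.20

NO₂ 1403.00: bracket 984.81–1509.55 → index 101–150; slope 49/524.74, offset 418.19.
AQI = 101 + 49/524.74·418.19 ≈ 140.05 ⇒ 140.
Current AQI 140 is in the Unhealthy for Sensitive Groups range (101–150). The next-lower category tops out at AQI 100, whose upper concentration bound is 984.80 ppb.
Reduction needed = 1403.00 − 984.80 = 418.20 ppb.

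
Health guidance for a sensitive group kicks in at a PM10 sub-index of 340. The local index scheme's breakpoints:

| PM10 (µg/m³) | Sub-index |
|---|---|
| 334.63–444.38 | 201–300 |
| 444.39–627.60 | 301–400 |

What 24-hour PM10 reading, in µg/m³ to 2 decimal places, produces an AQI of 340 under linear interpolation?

AQI 340 lies in the 301–400 band, which corresponds to 444.39–627.60 µg/m³.
C = 444.39 + (340−301)×(627.60−444.39)/(400−301) = 444.39 + 39×183.21/99 ≈ 516.5636 µg/m³ → 516.56 µg/m³ to 2 dp.

516.56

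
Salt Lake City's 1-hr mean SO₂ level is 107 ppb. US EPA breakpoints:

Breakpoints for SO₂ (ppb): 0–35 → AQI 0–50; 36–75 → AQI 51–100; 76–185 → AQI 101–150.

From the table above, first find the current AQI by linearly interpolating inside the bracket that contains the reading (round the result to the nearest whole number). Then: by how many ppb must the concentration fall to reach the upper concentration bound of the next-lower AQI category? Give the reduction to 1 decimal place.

SO₂: 107 ∈ [76, 185] ↔ index [101, 150].
101 + (107−76)·(150−101)/(185−76) = 101 + 31·49/109 ≈ 114.94, so AQI = 115.
Current AQI 115 is in the Unhealthy for Sensitive Groups range (101–150). The next-lower category tops out at AQI 100, whose upper concentration bound is 75 ppb.
Reduction needed = 107 − 75 = 32.0 ppb.

32.0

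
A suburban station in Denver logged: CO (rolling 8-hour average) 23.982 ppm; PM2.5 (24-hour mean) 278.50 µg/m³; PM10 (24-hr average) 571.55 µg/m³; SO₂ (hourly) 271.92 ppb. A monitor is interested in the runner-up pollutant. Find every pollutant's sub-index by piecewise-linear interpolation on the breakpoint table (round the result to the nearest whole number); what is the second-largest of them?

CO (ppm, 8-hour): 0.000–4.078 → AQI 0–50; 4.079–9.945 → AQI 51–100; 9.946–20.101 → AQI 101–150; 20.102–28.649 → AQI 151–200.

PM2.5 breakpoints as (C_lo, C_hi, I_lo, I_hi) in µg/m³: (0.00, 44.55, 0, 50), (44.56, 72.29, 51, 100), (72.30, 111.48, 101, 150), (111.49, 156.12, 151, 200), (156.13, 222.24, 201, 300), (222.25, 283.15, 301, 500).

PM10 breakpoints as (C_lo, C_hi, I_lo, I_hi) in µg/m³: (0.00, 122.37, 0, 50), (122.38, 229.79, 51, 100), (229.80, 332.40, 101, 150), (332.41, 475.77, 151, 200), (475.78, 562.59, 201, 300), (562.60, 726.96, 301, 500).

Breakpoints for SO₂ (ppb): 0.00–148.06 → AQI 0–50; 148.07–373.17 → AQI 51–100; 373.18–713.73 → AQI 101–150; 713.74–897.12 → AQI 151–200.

312

CO 23.982: bracket 20.102–28.649 → index 151–200; slope 49/8.547, offset 3.880.
AQI = 151 + 49/8.547·3.880 ≈ 173.24 ⇒ 173.
PM2.5: 278.50 lies in 222.25–283.15, so I_lo=301, I_hi=500, C_lo=222.25, C_hi=283.15.
(500−301)/(283.15−222.25) × (278.50−222.25) + 301 = 199/60.90 × 56.25 + 301 ≈ 484.81 → 485.
PM10: 571.55 lies in 562.60–726.96, so I_lo=301, I_hi=500, C_lo=562.60, C_hi=726.96.
(500−301)/(726.96−562.60) × (571.55−562.60) + 301 = 199/164.36 × 8.95 + 301 ≈ 311.84 → 312.
SO₂: 271.92 lies in 148.07–373.17, so I_lo=51, I_hi=100, C_lo=148.07, C_hi=373.17.
(100−51)/(373.17−148.07) × (271.92−148.07) + 51 = 49/225.10 × 123.85 + 51 ≈ 77.96 → 78.
Sub-indices: CO→173, PM2.5→485, PM10→312, SO₂→78. Ranked high→low: 485, 312, 173, 78. Second-highest sub-index = 312.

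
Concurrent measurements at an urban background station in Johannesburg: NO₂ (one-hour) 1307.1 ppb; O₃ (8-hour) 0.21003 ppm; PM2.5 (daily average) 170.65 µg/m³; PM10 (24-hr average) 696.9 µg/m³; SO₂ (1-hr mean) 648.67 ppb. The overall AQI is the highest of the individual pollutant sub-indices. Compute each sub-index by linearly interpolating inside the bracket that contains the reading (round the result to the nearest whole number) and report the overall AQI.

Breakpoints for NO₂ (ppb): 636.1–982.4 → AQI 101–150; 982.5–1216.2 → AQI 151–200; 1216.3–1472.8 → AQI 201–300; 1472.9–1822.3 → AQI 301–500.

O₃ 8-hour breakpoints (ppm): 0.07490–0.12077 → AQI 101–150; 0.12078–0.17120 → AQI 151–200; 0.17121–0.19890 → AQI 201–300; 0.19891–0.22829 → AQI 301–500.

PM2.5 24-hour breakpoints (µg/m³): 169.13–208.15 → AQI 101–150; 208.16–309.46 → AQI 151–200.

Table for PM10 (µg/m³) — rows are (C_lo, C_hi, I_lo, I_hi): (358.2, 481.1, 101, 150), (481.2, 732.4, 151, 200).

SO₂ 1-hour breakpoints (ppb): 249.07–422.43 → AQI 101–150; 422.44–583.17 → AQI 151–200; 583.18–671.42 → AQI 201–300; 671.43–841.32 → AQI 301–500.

NO₂: 1307.1 lies in 1216.3–1472.8, so I_lo=201, I_hi=300, C_lo=1216.3, C_hi=1472.8.
(300−201)/(1472.8−1216.3) × (1307.1−1216.3) + 201 = 99/256.5 × 90.8 + 201 ≈ 236.05 → 236.
O₃: row 0.19891–0.22829 (AQI 301–500). (500−301)·(0.21003−0.19891)/(0.22829−0.19891) + 301 = 199·0.01112/0.02938 + 301 ≈ 376.32 → 376.
PM2.5 170.65: bracket 169.13–208.15 → index 101–150; slope 49/39.02, offset 1.52.
AQI = 101 + 49/39.02·1.52 ≈ 102.91 ⇒ 103.
PM10 696.9: bracket 481.2–732.4 → index 151–200; slope 49/251.2, offset 215.7.
AQI = 151 + 49/251.2·215.7 ≈ 193.08 ⇒ 193.
SO₂ 648.67: bracket 583.18–671.42 → index 201–300; slope 99/88.24, offset 65.49.
AQI = 201 + 99/88.24·65.49 ≈ 274.48 ⇒ 274.
Sub-indices: NO₂→236, O₃→376, PM2.5→103, PM10→193, SO₂→274. Overall AQI = max = 376; dominant pollutant is O₃.

376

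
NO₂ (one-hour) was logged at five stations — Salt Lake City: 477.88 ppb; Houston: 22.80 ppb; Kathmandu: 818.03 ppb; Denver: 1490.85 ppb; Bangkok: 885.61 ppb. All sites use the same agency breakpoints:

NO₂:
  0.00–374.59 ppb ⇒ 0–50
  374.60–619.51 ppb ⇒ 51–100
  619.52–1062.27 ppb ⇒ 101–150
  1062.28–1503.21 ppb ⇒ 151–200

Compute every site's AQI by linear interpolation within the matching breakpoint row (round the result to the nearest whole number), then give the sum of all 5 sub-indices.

527

Salt Lake City: 477.88 lies in 374.60–619.51, so I_lo=51, I_hi=100, C_lo=374.60, C_hi=619.51.
(100−51)/(619.51−374.60) × (477.88−374.60) + 51 = 49/244.91 × 103.28 + 51 ≈ 71.66 → 72.
Houston: row 0.00–374.59 (AQI 0–50). (50−0)·(22.80−0.00)/(374.59−0.00) + 0 = 50·22.80/374.59 + 0 ≈ 3.04 → 3.
Kathmandu: row 619.52–1062.27 (AQI 101–150). (150−101)·(818.03−619.52)/(1062.27−619.52) + 101 = 49·198.51/442.75 + 101 ≈ 122.97 → 123.
Denver: row 1062.28–1503.21 (AQI 151–200). (200−151)·(1490.85−1062.28)/(1503.21−1062.28) + 151 = 49·428.57/440.93 + 151 ≈ 198.63 → 199.
Bangkok 885.61: bracket 619.52–1062.27 → index 101–150; slope 49/442.75, offset 266.09.
AQI = 101 + 49/442.75·266.09 ≈ 130.45 ⇒ 130.
AQIs: Salt Lake City=72, Houston=3, Kathmandu=123, Denver=199, Bangkok=130. Sum = 72 + 3 + 123 + 199 + 130 = 527.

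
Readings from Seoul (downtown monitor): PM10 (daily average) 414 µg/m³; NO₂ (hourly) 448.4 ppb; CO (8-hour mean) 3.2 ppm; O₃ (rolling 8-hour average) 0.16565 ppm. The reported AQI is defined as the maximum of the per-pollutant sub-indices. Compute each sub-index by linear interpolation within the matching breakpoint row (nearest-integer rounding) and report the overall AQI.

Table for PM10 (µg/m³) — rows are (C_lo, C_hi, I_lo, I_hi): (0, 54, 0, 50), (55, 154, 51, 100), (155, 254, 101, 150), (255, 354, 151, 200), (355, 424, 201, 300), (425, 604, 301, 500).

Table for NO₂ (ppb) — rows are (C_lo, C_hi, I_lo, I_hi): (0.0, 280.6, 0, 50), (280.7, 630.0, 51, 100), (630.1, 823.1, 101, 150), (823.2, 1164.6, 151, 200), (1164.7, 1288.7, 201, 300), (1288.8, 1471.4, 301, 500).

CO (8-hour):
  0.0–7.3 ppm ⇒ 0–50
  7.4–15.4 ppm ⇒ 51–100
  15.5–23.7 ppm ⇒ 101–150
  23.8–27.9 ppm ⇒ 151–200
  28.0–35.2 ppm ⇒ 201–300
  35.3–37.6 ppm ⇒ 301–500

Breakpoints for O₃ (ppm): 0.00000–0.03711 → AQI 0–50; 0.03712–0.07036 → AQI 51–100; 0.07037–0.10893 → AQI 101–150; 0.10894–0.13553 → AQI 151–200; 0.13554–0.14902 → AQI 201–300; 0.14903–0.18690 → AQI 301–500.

PM10: 414 lies in 355–424, so I_lo=201, I_hi=300, C_lo=355, C_hi=424.
(300−201)/(424−355) × (414−355) + 201 = 99/69 × 59 + 201 ≈ 285.65 → 286.
NO₂ 448.4: bracket 280.7–630.0 → index 51–100; slope 49/349.3, offset 167.7.
AQI = 51 + 49/349.3·167.7 ≈ 74.53 ⇒ 75.
CO: 3.2 lies in 0.0–7.3, so I_lo=0, I_hi=50, C_lo=0.0, C_hi=7.3.
(50−0)/(7.3−0.0) × (3.2−0.0) + 0 = 50/7.3 × 3.2 + 0 ≈ 21.92 → 22.
O₃ 0.16565: bracket 0.14903–0.18690 → index 301–500; slope 199/0.03787, offset 0.01662.
AQI = 301 + 199/0.03787·0.01662 ≈ 388.34 ⇒ 388.
Sub-indices: PM10→286, NO₂→75, CO→22, O₃→388. Overall AQI = max = 388; dominant pollutant is O₃.

388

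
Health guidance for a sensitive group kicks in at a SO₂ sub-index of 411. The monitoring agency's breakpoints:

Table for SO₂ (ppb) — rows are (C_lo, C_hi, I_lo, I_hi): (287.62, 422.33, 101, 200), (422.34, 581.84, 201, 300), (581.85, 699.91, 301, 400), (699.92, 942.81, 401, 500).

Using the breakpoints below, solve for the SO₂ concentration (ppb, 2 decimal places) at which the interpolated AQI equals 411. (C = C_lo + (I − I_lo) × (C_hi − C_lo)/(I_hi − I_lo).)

724.45

AQI 411 lies in the 401–500 band, which corresponds to 699.92–942.81 ppb.
C = 699.92 + (411−401)×(942.81−699.92)/(500−401) = 699.92 + 10×242.89/99 ≈ 724.4543 ppb → 724.45 ppb to 2 dp.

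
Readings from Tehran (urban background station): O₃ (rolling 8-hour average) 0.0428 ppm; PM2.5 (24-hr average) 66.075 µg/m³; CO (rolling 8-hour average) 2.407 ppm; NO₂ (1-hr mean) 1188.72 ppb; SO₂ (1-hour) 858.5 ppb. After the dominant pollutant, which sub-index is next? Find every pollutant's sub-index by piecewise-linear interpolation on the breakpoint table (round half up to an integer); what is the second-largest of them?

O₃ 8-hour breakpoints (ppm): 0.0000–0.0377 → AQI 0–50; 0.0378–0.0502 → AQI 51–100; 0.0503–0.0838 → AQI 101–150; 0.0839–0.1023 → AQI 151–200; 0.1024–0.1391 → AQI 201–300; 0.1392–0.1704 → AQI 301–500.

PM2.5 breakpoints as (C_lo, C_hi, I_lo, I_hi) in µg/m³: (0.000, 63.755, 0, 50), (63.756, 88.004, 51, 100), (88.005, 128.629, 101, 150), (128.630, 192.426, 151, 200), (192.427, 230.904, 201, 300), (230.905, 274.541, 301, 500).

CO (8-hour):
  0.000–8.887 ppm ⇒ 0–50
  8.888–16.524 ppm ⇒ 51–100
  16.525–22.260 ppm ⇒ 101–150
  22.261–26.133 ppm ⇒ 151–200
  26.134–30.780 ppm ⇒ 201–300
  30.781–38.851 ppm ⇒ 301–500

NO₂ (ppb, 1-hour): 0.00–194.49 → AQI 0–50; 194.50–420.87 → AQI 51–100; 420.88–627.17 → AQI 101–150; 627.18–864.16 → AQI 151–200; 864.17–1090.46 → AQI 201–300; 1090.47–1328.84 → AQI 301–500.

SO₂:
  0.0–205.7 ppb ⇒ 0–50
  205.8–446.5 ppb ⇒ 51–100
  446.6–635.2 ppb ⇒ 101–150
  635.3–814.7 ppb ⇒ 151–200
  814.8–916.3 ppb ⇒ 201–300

244

O₃: 0.0428 ∈ [0.0378, 0.0502] ↔ index [51, 100].
51 + (0.0428−0.0378)·(100−51)/(0.0502−0.0378) = 51 + 0.0050·49/0.0124 ≈ 70.76, so AQI = 71.
PM2.5 66.075: bracket 63.756–88.004 → index 51–100; slope 49/24.248, offset 2.319.
AQI = 51 + 49/24.248·2.319 ≈ 55.69 ⇒ 56.
CO 2.407: bracket 0.000–8.887 → index 0–50; slope 50/8.887, offset 2.407.
AQI = 0 + 50/8.887·2.407 ≈ 13.54 ⇒ 14.
NO₂: 1188.72 ∈ [1090.47, 1328.84] ↔ index [301, 500].
301 + (1188.72−1090.47)·(500−301)/(1328.84−1090.47) = 301 + 98.25·199/238.37 ≈ 383.02, so AQI = 383.
SO₂: 858.5 ∈ [814.8, 916.3] ↔ index [201, 300].
201 + (858.5−814.8)·(300−201)/(916.3−814.8) = 201 + 43.7·99/101.5 ≈ 243.62, so AQI = 244.
Sub-indices: O₃→71, PM2.5→56, CO→14, NO₂→383, SO₂→244. Ranked high→low: 383, 244, 71, 56, 14. Second-highest sub-index = 244.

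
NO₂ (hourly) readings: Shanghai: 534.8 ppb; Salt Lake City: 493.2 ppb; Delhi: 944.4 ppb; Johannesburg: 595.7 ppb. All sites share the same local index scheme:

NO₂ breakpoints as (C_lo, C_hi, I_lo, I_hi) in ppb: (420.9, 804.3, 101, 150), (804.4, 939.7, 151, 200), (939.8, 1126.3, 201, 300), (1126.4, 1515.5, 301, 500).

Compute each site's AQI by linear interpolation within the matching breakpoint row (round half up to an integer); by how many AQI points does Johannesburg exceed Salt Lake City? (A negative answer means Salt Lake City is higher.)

Shanghai 534.8: bracket 420.9–804.3 → index 101–150; slope 49/383.4, offset 113.9.
AQI = 101 + 49/383.4·113.9 ≈ 115.56 ⇒ 116.
Salt Lake City: 493.2 lies in 420.9–804.3, so I_lo=101, I_hi=150, C_lo=420.9, C_hi=804.3.
(150−101)/(804.3−420.9) × (493.2−420.9) + 101 = 49/383.4 × 72.3 + 101 ≈ 110.24 → 110.
Delhi 944.4: bracket 939.8–1126.3 → index 201–300; slope 99/186.5, offset 4.6.
AQI = 201 + 99/186.5·4.6 ≈ 203.44 ⇒ 203.
Johannesburg: row 420.9–804.3 (AQI 101–150). (150−101)·(595.7−420.9)/(804.3−420.9) + 101 = 49·174.8/383.4 + 101 ≈ 123.34 → 123.
AQIs: Shanghai=116, Salt Lake City=110, Delhi=203, Johannesburg=123. Johannesburg (123) − Salt Lake City (110) = 13.

13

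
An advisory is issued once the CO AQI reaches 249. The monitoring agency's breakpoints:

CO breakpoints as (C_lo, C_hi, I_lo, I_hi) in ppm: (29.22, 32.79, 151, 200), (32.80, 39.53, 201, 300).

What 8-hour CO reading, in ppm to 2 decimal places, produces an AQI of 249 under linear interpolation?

AQI 249 lies in the 201–300 band, which corresponds to 32.80–39.53 ppm.
C = 32.80 + (249−201)×(39.53−32.80)/(300−201) = 32.80 + 48×6.73/99 ≈ 36.0630 ppm → 36.06 ppm to 2 dp.

36.06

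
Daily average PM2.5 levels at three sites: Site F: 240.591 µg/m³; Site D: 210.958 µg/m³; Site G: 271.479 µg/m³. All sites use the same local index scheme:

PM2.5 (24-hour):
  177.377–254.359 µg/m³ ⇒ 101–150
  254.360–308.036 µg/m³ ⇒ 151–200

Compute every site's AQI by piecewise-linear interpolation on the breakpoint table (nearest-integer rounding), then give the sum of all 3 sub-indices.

Site F: 240.591 lies in 177.377–254.359, so I_lo=101, I_hi=150, C_lo=177.377, C_hi=254.359.
(150−101)/(254.359−177.377) × (240.591−177.377) + 101 = 49/76.982 × 63.214 + 101 ≈ 141.24 → 141.
Site D 210.958: bracket 177.377–254.359 → index 101–150; slope 49/76.982, offset 33.581.
AQI = 101 + 49/76.982·33.581 ≈ 122.37 ⇒ 122.
Site G 271.479: bracket 254.360–308.036 → index 151–200; slope 49/53.676, offset 17.119.
AQI = 151 + 49/53.676·17.119 ≈ 166.63 ⇒ 167.
AQIs: Site F=141, Site D=122, Site G=167. Sum = 141 + 122 + 167 = 430.

430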